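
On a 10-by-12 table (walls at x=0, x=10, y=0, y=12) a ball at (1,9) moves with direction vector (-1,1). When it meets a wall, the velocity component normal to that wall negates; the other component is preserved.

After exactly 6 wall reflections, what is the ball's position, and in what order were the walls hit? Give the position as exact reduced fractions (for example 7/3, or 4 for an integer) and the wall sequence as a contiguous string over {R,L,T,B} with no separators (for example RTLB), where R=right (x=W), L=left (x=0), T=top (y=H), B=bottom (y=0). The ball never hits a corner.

1. t=1 → L at (0,10); v=(1,1)
2. t=2 → T at (2,12); v=(1,-1)
3. t=8 → R at (10,4); v=(-1,-1)
4. t=4 → B at (6,0); v=(-1,1)
5. t=6 → L at (0,6); v=(1,1)
6. t=6 → T at (6,12); v=(1,-1)

Final position: (6,12)
Wall sequence: LTRBLT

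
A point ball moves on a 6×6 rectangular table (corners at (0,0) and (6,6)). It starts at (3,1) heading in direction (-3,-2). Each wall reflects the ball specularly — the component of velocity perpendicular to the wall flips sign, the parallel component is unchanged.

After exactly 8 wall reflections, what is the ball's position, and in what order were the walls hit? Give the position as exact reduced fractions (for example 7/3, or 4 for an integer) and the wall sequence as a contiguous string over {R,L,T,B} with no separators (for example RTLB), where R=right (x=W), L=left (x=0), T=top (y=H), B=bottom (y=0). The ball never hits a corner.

Final position: (0,5)
Wall sequence: BLRTLBRL

1. t=1/2 → B at (3/2,0); v=(-3,2)
2. t=1/2 → L at (0,1); v=(3,2)
3. t=2 → R at (6,5); v=(-3,2)
4. t=1/2 → T at (9/2,6); v=(-3,-2)
5. t=3/2 → L at (0,3); v=(3,-2)
6. t=3/2 → B at (9/2,0); v=(3,2)
7. t=1/2 → R at (6,1); v=(-3,2)
8. t=2 → L at (0,5); v=(3,2)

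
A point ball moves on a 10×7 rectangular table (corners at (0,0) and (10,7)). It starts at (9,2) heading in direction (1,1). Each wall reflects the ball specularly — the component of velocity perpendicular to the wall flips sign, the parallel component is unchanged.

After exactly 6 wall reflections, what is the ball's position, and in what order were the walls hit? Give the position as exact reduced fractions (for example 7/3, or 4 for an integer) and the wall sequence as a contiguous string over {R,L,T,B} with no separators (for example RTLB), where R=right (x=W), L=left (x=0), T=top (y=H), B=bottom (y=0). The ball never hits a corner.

1. t=1 → R at (10,3); v=(-1,1)
2. t=4 → T at (6,7); v=(-1,-1)
3. t=6 → L at (0,1); v=(1,-1)
4. t=1 → B at (1,0); v=(1,1)
5. t=7 → T at (8,7); v=(1,-1)
6. t=2 → R at (10,5); v=(-1,-1)

Final position: (10,5)
Wall sequence: RTLBTR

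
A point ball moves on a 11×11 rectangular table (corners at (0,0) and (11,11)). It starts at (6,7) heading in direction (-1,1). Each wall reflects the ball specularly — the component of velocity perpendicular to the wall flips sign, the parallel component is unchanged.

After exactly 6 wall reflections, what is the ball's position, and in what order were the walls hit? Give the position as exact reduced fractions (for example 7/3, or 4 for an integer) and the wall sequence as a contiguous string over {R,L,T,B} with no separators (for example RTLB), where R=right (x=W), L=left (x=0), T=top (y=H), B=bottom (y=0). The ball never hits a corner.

1. t=4 → T at (2,11); v=(-1,-1)
2. t=2 → L at (0,9); v=(1,-1)
3. t=9 → B at (9,0); v=(1,1)
4. t=2 → R at (11,2); v=(-1,1)
5. t=9 → T at (2,11); v=(-1,-1)
6. t=2 → L at (0,9); v=(1,-1)

Final position: (0,9)
Wall sequence: TLBRTL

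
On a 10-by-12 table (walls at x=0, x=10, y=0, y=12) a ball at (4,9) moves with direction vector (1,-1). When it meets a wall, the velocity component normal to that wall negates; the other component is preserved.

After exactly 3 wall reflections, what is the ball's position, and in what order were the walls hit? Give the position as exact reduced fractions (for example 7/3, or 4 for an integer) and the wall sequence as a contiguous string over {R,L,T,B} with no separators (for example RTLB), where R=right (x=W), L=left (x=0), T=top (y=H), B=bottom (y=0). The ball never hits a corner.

1. t=6 → R at (10,3); v=(-1,-1)
2. t=3 → B at (7,0); v=(-1,1)
3. t=7 → L at (0,7); v=(1,1)

Final position: (0,7)
Wall sequence: RBL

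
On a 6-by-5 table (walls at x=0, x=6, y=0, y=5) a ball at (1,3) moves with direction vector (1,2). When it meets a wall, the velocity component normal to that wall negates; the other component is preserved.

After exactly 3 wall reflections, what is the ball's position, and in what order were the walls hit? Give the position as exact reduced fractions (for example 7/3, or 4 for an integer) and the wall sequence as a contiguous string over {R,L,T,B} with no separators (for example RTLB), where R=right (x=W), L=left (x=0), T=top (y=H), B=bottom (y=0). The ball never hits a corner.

1. t=1 → T at (2,5); v=(1,-2)
2. t=5/2 → B at (9/2,0); v=(1,2)
3. t=3/2 → R at (6,3); v=(-1,2)

Final position: (6,3)
Wall sequence: TBR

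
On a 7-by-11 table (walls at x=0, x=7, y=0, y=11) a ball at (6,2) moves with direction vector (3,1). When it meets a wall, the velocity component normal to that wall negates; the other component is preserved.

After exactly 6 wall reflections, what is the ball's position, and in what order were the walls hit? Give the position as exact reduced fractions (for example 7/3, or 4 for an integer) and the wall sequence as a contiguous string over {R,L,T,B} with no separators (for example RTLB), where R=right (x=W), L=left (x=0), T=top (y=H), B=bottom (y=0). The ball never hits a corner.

1. t=1/3 → R at (7,7/3); v=(-3,1)
2. t=7/3 → L at (0,14/3); v=(3,1)
3. t=7/3 → R at (7,7); v=(-3,1)
4. t=7/3 → L at (0,28/3); v=(3,1)
5. t=5/3 → T at (5,11); v=(3,-1)
6. t=2/3 → R at (7,31/3); v=(-3,-1)

Final position: (7,31/3)
Wall sequence: RLRLTR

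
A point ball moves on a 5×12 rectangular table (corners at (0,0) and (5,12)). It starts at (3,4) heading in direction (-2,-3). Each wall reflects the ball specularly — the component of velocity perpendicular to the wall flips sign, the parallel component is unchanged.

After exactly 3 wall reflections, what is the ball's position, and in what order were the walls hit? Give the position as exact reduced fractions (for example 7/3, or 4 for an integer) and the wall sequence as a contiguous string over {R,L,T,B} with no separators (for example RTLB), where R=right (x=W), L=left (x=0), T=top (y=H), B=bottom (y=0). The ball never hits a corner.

1. t=4/3 → B at (1/3,0); v=(-2,3)
2. t=1/6 → L at (0,1/2); v=(2,3)
3. t=5/2 → R at (5,8); v=(-2,3)

Final position: (5,8)
Wall sequence: BLR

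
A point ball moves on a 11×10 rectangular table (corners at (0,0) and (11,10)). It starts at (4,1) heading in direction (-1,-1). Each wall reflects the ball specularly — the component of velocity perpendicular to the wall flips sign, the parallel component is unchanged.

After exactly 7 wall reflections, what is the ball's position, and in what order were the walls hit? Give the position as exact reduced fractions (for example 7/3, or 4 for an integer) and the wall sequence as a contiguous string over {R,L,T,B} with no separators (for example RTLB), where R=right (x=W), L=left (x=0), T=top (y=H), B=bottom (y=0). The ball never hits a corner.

1. t=1 → B at (3,0); v=(-1,1)
2. t=3 → L at (0,3); v=(1,1)
3. t=7 → T at (7,10); v=(1,-1)
4. t=4 → R at (11,6); v=(-1,-1)
5. t=6 → B at (5,0); v=(-1,1)
6. t=5 → L at (0,5); v=(1,1)
7. t=5 → T at (5,10); v=(1,-1)

Final position: (5,10)
Wall sequence: BLTRBLT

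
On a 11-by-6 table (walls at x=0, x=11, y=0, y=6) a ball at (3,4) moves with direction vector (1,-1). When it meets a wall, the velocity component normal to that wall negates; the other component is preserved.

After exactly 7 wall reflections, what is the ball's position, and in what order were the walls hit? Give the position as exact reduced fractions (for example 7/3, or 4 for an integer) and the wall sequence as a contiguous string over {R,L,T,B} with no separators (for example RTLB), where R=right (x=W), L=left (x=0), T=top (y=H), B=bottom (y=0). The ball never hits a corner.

1. t=4 → B at (7,0); v=(1,1)
2. t=4 → R at (11,4); v=(-1,1)
3. t=2 → T at (9,6); v=(-1,-1)
4. t=6 → B at (3,0); v=(-1,1)
5. t=3 → L at (0,3); v=(1,1)
6. t=3 → T at (3,6); v=(1,-1)
7. t=6 → B at (9,0); v=(1,1)

Final position: (9,0)
Wall sequence: BRTBLTB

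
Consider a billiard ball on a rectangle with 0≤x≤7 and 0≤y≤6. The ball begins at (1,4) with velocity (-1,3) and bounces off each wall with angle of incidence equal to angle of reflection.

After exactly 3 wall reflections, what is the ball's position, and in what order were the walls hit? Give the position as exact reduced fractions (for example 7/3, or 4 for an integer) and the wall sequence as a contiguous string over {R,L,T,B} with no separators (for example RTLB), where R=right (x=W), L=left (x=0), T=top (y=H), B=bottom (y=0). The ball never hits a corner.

1. t=2/3 → T at (1/3,6); v=(-1,-3)
2. t=1/3 → L at (0,5); v=(1,-3)
3. t=5/3 → B at (5/3,0); v=(1,3)

Final position: (5/3,0)
Wall sequence: TLB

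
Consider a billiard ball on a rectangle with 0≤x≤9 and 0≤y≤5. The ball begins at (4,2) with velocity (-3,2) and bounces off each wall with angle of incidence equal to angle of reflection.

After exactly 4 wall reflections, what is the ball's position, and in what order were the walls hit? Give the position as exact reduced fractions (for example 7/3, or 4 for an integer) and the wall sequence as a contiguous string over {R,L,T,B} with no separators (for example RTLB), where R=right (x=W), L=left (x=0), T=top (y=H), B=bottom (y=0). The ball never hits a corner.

Final position: (9,2/3)
Wall sequence: LTBR

1. t=4/3 → L at (0,14/3); v=(3,2)
2. t=1/6 → T at (1/2,5); v=(3,-2)
3. t=5/2 → B at (8,0); v=(3,2)
4. t=1/3 → R at (9,2/3); v=(-3,2)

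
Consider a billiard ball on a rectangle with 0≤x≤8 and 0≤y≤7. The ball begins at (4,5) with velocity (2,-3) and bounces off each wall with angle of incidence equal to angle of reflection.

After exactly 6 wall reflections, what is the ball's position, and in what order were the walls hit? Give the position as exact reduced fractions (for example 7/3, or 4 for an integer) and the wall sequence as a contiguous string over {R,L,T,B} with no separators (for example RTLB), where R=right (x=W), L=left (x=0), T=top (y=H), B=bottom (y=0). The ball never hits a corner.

1. t=5/3 → B at (22/3,0); v=(2,3)
2. t=1/3 → R at (8,1); v=(-2,3)
3. t=2 → T at (4,7); v=(-2,-3)
4. t=2 → L at (0,1); v=(2,-3)
5. t=1/3 → B at (2/3,0); v=(2,3)
6. t=7/3 → T at (16/3,7); v=(2,-3)

Final position: (16/3,7)
Wall sequence: BRTLBT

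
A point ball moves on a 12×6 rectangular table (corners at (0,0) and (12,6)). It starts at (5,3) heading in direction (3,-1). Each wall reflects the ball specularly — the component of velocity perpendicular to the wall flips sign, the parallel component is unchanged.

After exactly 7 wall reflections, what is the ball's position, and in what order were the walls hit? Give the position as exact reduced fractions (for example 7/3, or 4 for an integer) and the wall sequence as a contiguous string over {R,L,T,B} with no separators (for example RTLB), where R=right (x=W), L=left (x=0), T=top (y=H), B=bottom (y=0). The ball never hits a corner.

1. t=7/3 → R at (12,2/3); v=(-3,-1)
2. t=2/3 → B at (10,0); v=(-3,1)
3. t=10/3 → L at (0,10/3); v=(3,1)
4. t=8/3 → T at (8,6); v=(3,-1)
5. t=4/3 → R at (12,14/3); v=(-3,-1)
6. t=4 → L at (0,2/3); v=(3,-1)
7. t=2/3 → B at (2,0); v=(3,1)

Final position: (2,0)
Wall sequence: RBLTRLB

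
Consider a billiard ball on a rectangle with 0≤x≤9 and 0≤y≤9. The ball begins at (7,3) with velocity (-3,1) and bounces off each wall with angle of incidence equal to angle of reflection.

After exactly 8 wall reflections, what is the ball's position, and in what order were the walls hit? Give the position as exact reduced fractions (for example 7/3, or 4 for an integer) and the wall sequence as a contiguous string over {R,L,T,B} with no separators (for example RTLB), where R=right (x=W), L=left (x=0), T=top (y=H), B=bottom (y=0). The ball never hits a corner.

Final position: (9,7/3)
Wall sequence: LRTLRLBR

1. t=7/3 → L at (0,16/3); v=(3,1)
2. t=3 → R at (9,25/3); v=(-3,1)
3. t=2/3 → T at (7,9); v=(-3,-1)
4. t=7/3 → L at (0,20/3); v=(3,-1)
5. t=3 → R at (9,11/3); v=(-3,-1)
6. t=3 → L at (0,2/3); v=(3,-1)
7. t=2/3 → B at (2,0); v=(3,1)
8. t=7/3 → R at (9,7/3); v=(-3,1)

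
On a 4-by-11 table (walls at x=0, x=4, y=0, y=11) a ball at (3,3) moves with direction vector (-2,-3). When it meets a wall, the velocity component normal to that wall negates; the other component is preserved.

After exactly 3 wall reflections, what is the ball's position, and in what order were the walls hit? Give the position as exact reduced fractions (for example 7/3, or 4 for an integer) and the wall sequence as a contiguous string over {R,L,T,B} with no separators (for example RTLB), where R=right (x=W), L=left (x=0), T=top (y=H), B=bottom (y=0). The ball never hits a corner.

1. t=1 → B at (1,0); v=(-2,3)
2. t=1/2 → L at (0,3/2); v=(2,3)
3. t=2 → R at (4,15/2); v=(-2,3)

Final position: (4,15/2)
Wall sequence: BLR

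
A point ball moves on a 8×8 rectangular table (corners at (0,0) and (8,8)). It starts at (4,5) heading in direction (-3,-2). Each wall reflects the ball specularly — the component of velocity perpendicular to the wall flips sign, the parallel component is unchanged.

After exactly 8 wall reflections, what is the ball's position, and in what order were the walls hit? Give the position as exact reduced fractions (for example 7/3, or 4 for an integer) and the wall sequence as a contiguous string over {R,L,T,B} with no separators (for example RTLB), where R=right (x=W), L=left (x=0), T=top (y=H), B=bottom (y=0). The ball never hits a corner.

Final position: (0,3)
Wall sequence: LBRTLRBL

1. t=4/3 → L at (0,7/3); v=(3,-2)
2. t=7/6 → B at (7/2,0); v=(3,2)
3. t=3/2 → R at (8,3); v=(-3,2)
4. t=5/2 → T at (1/2,8); v=(-3,-2)
5. t=1/6 → L at (0,23/3); v=(3,-2)
6. t=8/3 → R at (8,7/3); v=(-3,-2)
7. t=7/6 → B at (9/2,0); v=(-3,2)
8. t=3/2 → L at (0,3); v=(3,2)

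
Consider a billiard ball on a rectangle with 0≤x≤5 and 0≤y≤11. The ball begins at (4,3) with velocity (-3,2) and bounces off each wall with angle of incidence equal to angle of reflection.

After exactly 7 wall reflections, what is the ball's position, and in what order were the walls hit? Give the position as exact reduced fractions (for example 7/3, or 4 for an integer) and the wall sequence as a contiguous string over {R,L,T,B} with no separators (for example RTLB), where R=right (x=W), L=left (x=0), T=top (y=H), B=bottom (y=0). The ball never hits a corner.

1. t=4/3 → L at (0,17/3); v=(3,2)
2. t=5/3 → R at (5,9); v=(-3,2)
3. t=1 → T at (2,11); v=(-3,-2)
4. t=2/3 → L at (0,29/3); v=(3,-2)
5. t=5/3 → R at (5,19/3); v=(-3,-2)
6. t=5/3 → L at (0,3); v=(3,-2)
7. t=3/2 → B at (9/2,0); v=(3,2)

Final position: (9/2,0)
Wall sequence: LRTLRLB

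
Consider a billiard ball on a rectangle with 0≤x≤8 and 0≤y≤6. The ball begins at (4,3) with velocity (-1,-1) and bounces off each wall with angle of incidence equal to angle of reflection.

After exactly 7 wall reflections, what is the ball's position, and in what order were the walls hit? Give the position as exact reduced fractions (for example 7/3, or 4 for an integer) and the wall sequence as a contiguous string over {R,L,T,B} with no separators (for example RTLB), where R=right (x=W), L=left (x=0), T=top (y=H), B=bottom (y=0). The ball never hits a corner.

1. t=3 → B at (1,0); v=(-1,1)
2. t=1 → L at (0,1); v=(1,1)
3. t=5 → T at (5,6); v=(1,-1)
4. t=3 → R at (8,3); v=(-1,-1)
5. t=3 → B at (5,0); v=(-1,1)
6. t=5 → L at (0,5); v=(1,1)
7. t=1 → T at (1,6); v=(1,-1)

Final position: (1,6)
Wall sequence: BLTRBLT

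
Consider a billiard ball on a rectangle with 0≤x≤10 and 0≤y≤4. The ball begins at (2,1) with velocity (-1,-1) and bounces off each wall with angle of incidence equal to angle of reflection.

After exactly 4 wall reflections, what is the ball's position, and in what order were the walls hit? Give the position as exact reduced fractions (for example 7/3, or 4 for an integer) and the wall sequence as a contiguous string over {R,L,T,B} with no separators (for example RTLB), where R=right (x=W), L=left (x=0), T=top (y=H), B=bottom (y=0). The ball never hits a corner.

1. t=1 → B at (1,0); v=(-1,1)
2. t=1 → L at (0,1); v=(1,1)
3. t=3 → T at (3,4); v=(1,-1)
4. t=4 → B at (7,0); v=(1,1)

Final position: (7,0)
Wall sequence: BLTB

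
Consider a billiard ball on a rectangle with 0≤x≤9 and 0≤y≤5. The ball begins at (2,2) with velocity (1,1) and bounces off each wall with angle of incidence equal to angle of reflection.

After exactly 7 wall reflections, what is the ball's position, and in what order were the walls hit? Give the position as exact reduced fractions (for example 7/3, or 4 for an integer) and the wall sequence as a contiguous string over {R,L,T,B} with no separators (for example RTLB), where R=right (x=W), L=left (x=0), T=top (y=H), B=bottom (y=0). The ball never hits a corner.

1. t=3 → T at (5,5); v=(1,-1)
2. t=4 → R at (9,1); v=(-1,-1)
3. t=1 → B at (8,0); v=(-1,1)
4. t=5 → T at (3,5); v=(-1,-1)
5. t=3 → L at (0,2); v=(1,-1)
6. t=2 → B at (2,0); v=(1,1)
7. t=5 → T at (7,5); v=(1,-1)

Final position: (7,5)
Wall sequence: TRBTLBT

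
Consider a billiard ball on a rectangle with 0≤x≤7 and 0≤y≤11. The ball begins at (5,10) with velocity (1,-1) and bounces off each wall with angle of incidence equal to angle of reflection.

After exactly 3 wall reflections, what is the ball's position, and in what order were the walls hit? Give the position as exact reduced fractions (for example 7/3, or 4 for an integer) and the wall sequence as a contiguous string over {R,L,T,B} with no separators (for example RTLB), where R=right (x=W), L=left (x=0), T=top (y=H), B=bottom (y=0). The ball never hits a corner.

1. t=2 → R at (7,8); v=(-1,-1)
2. t=7 → L at (0,1); v=(1,-1)
3. t=1 → B at (1,0); v=(1,1)

Final position: (1,0)
Wall sequence: RLB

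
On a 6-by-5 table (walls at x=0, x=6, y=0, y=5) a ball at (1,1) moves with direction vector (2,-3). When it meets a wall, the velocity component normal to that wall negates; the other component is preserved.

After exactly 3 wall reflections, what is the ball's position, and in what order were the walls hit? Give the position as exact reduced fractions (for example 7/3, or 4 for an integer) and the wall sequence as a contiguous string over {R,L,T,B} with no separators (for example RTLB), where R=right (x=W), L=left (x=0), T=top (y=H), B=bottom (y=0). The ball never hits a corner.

1. t=1/3 → B at (5/3,0); v=(2,3)
2. t=5/3 → T at (5,5); v=(2,-3)
3. t=1/2 → R at (6,7/2); v=(-2,-3)

Final position: (6,7/2)
Wall sequence: BTR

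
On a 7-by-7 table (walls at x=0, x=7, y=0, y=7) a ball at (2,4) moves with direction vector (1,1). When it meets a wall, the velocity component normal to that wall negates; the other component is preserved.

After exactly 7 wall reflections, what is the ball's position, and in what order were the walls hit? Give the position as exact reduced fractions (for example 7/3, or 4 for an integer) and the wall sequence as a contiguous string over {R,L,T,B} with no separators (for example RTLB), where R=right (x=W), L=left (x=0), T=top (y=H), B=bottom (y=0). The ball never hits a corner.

Final position: (2,0)
Wall sequence: TRBLTRB

1. t=3 → T at (5,7); v=(1,-1)
2. t=2 → R at (7,5); v=(-1,-1)
3. t=5 → B at (2,0); v=(-1,1)
4. t=2 → L at (0,2); v=(1,1)
5. t=5 → T at (5,7); v=(1,-1)
6. t=2 → R at (7,5); v=(-1,-1)
7. t=5 → B at (2,0); v=(-1,1)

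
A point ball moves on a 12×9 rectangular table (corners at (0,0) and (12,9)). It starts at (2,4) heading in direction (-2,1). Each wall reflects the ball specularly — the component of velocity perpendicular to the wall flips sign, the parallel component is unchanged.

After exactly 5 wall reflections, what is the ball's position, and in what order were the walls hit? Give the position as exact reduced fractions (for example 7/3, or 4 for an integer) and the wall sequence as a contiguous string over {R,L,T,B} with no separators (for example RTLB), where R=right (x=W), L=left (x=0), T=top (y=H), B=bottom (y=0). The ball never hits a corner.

1. t=1 → L at (0,5); v=(2,1)
2. t=4 → T at (8,9); v=(2,-1)
3. t=2 → R at (12,7); v=(-2,-1)
4. t=6 → L at (0,1); v=(2,-1)
5. t=1 → B at (2,0); v=(2,1)

Final position: (2,0)
Wall sequence: LTRLB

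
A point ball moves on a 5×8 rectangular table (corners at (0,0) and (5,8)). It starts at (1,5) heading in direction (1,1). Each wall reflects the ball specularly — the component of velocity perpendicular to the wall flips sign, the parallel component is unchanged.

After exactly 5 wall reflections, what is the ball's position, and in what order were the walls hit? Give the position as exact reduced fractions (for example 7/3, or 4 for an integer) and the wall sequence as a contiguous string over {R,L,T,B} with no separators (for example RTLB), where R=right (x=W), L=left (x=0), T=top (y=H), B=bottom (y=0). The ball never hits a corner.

Final position: (5,3)
Wall sequence: TRLBR

1. t=3 → T at (4,8); v=(1,-1)
2. t=1 → R at (5,7); v=(-1,-1)
3. t=5 → L at (0,2); v=(1,-1)
4. t=2 → B at (2,0); v=(1,1)
5. t=3 → R at (5,3); v=(-1,1)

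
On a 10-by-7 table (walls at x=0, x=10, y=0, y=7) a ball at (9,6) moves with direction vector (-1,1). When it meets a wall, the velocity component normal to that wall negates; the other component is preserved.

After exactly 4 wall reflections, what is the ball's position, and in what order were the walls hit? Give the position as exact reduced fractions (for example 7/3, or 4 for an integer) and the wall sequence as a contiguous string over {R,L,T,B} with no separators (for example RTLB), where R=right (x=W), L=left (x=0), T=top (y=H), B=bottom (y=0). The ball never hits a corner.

1. t=1 → T at (8,7); v=(-1,-1)
2. t=7 → B at (1,0); v=(-1,1)
3. t=1 → L at (0,1); v=(1,1)
4. t=6 → T at (6,7); v=(1,-1)

Final position: (6,7)
Wall sequence: TBLT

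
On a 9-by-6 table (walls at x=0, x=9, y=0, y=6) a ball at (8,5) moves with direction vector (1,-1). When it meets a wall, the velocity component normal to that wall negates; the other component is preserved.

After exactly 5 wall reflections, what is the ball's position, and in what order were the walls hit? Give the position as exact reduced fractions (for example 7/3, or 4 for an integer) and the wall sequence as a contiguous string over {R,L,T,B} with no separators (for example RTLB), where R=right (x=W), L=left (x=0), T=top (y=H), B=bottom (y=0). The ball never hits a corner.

Final position: (7,0)
Wall sequence: RBLTB

1. t=1 → R at (9,4); v=(-1,-1)
2. t=4 → B at (5,0); v=(-1,1)
3. t=5 → L at (0,5); v=(1,1)
4. t=1 → T at (1,6); v=(1,-1)
5. t=6 → B at (7,0); v=(1,1)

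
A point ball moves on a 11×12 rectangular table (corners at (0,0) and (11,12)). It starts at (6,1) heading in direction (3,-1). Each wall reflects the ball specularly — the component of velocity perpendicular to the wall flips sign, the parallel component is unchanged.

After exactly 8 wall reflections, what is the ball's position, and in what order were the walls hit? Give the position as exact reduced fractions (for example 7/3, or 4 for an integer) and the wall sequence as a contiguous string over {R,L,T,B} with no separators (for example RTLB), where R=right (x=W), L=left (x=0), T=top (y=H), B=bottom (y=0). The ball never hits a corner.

Final position: (0,5)
Wall sequence: BRLRLTRL

1. t=1 → B at (9,0); v=(3,1)
2. t=2/3 → R at (11,2/3); v=(-3,1)
3. t=11/3 → L at (0,13/3); v=(3,1)
4. t=11/3 → R at (11,8); v=(-3,1)
5. t=11/3 → L at (0,35/3); v=(3,1)
6. t=1/3 → T at (1,12); v=(3,-1)
7. t=10/3 → R at (11,26/3); v=(-3,-1)
8. t=11/3 → L at (0,5); v=(3,-1)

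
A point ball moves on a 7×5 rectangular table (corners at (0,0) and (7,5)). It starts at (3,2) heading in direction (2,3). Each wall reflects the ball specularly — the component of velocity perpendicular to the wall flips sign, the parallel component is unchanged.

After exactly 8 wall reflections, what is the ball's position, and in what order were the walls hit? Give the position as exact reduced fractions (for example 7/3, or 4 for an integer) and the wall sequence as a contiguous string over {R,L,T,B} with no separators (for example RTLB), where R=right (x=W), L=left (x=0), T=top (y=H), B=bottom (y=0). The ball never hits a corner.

1. t=1 → T at (5,5); v=(2,-3)
2. t=1 → R at (7,2); v=(-2,-3)
3. t=2/3 → B at (17/3,0); v=(-2,3)
4. t=5/3 → T at (7/3,5); v=(-2,-3)
5. t=7/6 → L at (0,3/2); v=(2,-3)
6. t=1/2 → B at (1,0); v=(2,3)
7. t=5/3 → T at (13/3,5); v=(2,-3)
8. t=4/3 → R at (7,1); v=(-2,-3)

Final position: (7,1)
Wall sequence: TRBTLBTR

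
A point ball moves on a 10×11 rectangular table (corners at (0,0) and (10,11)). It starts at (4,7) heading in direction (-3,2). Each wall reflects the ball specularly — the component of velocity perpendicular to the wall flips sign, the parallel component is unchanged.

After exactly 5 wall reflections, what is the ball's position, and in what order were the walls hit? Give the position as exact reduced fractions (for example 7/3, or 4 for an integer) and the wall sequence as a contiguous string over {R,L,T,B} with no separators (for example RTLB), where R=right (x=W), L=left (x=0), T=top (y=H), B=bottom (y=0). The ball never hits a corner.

1. t=4/3 → L at (0,29/3); v=(3,2)
2. t=2/3 → T at (2,11); v=(3,-2)
3. t=8/3 → R at (10,17/3); v=(-3,-2)
4. t=17/6 → B at (3/2,0); v=(-3,2)
5. t=1/2 → L at (0,1); v=(3,2)

Final position: (0,1)
Wall sequence: LTRBL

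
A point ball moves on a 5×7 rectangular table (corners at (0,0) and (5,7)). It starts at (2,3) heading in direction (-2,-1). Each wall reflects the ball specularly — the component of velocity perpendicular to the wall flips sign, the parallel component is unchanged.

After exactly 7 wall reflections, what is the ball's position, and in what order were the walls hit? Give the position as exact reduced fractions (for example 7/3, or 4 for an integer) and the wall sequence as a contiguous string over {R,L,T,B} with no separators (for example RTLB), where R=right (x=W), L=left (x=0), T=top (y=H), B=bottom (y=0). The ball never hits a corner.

1. t=1 → L at (0,2); v=(2,-1)
2. t=2 → B at (4,0); v=(2,1)
3. t=1/2 → R at (5,1/2); v=(-2,1)
4. t=5/2 → L at (0,3); v=(2,1)
5. t=5/2 → R at (5,11/2); v=(-2,1)
6. t=3/2 → T at (2,7); v=(-2,-1)
7. t=1 → L at (0,6); v=(2,-1)

Final position: (0,6)
Wall sequence: LBRLRTL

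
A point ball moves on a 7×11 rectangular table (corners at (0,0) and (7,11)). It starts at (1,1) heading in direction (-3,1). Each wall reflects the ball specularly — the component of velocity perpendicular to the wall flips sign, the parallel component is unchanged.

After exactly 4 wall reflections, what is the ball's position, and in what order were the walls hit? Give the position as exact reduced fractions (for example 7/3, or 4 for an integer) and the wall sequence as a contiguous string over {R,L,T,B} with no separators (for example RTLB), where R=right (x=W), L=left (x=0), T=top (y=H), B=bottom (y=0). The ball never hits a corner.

1. t=1/3 → L at (0,4/3); v=(3,1)
2. t=7/3 → R at (7,11/3); v=(-3,1)
3. t=7/3 → L at (0,6); v=(3,1)
4. t=7/3 → R at (7,25/3); v=(-3,1)

Final position: (7,25/3)
Wall sequence: LRLR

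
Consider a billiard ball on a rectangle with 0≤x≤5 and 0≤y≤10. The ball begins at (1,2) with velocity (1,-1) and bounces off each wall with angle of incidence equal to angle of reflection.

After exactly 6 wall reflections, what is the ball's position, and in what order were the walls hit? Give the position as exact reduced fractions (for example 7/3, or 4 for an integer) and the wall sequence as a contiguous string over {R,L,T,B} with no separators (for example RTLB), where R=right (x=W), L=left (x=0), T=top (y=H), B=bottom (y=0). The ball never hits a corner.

Final position: (0,3)
Wall sequence: BRLTRL

1. t=2 → B at (3,0); v=(1,1)
2. t=2 → R at (5,2); v=(-1,1)
3. t=5 → L at (0,7); v=(1,1)
4. t=3 → T at (3,10); v=(1,-1)
5. t=2 → R at (5,8); v=(-1,-1)
6. t=5 → L at (0,3); v=(1,-1)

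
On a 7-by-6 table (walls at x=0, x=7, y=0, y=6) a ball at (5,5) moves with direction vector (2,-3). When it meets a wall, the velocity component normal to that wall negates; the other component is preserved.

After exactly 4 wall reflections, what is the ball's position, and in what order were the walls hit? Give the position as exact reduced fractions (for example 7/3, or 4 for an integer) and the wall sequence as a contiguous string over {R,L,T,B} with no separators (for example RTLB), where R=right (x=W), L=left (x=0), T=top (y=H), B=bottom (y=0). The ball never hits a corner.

Final position: (0,7/2)
Wall sequence: RBTL

1. t=1 → R at (7,2); v=(-2,-3)
2. t=2/3 → B at (17/3,0); v=(-2,3)
3. t=2 → T at (5/3,6); v=(-2,-3)
4. t=5/6 → L at (0,7/2); v=(2,-3)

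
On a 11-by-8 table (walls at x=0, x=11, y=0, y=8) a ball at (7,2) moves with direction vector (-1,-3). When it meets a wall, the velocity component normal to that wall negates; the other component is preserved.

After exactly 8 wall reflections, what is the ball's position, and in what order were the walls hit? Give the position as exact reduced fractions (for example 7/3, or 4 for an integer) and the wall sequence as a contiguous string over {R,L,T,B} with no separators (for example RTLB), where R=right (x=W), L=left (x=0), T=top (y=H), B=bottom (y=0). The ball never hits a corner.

1. t=2/3 → B at (19/3,0); v=(-1,3)
2. t=8/3 → T at (11/3,8); v=(-1,-3)
3. t=8/3 → B at (1,0); v=(-1,3)
4. t=1 → L at (0,3); v=(1,3)
5. t=5/3 → T at (5/3,8); v=(1,-3)
6. t=8/3 → B at (13/3,0); v=(1,3)
7. t=8/3 → T at (7,8); v=(1,-3)
8. t=8/3 → B at (29/3,0); v=(1,3)

Final position: (29/3,0)
Wall sequence: BTBLTBTB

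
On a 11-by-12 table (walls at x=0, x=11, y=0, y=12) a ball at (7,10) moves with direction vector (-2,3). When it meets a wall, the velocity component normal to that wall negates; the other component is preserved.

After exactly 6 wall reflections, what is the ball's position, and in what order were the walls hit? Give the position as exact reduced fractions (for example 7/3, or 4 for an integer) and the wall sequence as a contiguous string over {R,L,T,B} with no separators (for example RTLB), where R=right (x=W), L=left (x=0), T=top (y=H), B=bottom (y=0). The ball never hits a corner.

1. t=2/3 → T at (17/3,12); v=(-2,-3)
2. t=17/6 → L at (0,7/2); v=(2,-3)
3. t=7/6 → B at (7/3,0); v=(2,3)
4. t=4 → T at (31/3,12); v=(2,-3)
5. t=1/3 → R at (11,11); v=(-2,-3)
6. t=11/3 → B at (11/3,0); v=(-2,3)

Final position: (11/3,0)
Wall sequence: TLBTRB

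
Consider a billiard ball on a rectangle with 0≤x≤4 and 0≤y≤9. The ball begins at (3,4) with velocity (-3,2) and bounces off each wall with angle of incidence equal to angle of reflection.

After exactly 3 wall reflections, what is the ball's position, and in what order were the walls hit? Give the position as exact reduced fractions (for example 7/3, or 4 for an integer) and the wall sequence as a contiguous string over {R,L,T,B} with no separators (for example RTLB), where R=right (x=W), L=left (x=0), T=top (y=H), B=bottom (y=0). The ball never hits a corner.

Final position: (7/2,9)
Wall sequence: LRT

1. t=1 → L at (0,6); v=(3,2)
2. t=4/3 → R at (4,26/3); v=(-3,2)
3. t=1/6 → T at (7/2,9); v=(-3,-2)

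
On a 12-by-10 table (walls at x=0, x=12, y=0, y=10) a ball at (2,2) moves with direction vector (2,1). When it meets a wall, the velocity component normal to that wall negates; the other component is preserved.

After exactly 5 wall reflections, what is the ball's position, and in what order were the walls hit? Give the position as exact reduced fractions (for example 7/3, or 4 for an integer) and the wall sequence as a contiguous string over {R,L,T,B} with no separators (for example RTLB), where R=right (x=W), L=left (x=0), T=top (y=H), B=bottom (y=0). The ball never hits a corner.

Final position: (10,0)
Wall sequence: RTLRB

1. t=5 → R at (12,7); v=(-2,1)
2. t=3 → T at (6,10); v=(-2,-1)
3. t=3 → L at (0,7); v=(2,-1)
4. t=6 → R at (12,1); v=(-2,-1)
5. t=1 → B at (10,0); v=(-2,1)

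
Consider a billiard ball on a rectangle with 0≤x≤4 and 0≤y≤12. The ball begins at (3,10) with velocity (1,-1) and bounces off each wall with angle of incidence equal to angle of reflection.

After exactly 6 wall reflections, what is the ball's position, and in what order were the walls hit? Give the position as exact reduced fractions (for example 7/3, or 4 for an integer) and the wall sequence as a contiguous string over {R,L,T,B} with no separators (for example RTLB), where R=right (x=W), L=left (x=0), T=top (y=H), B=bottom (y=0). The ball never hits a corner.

1. t=1 → R at (4,9); v=(-1,-1)
2. t=4 → L at (0,5); v=(1,-1)
3. t=4 → R at (4,1); v=(-1,-1)
4. t=1 → B at (3,0); v=(-1,1)
5. t=3 → L at (0,3); v=(1,1)
6. t=4 → R at (4,7); v=(-1,1)

Final position: (4,7)
Wall sequence: RLRBLR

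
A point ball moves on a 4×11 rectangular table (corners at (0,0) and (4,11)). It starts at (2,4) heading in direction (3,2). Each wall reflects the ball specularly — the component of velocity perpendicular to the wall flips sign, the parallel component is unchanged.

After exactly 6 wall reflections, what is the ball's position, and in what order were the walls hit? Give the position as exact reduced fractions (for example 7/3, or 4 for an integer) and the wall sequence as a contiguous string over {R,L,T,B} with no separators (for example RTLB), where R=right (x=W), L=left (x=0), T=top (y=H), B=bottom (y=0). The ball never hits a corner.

1. t=2/3 → R at (4,16/3); v=(-3,2)
2. t=4/3 → L at (0,8); v=(3,2)
3. t=4/3 → R at (4,32/3); v=(-3,2)
4. t=1/6 → T at (7/2,11); v=(-3,-2)
5. t=7/6 → L at (0,26/3); v=(3,-2)
6. t=4/3 → R at (4,6); v=(-3,-2)

Final position: (4,6)
Wall sequence: RLRTLR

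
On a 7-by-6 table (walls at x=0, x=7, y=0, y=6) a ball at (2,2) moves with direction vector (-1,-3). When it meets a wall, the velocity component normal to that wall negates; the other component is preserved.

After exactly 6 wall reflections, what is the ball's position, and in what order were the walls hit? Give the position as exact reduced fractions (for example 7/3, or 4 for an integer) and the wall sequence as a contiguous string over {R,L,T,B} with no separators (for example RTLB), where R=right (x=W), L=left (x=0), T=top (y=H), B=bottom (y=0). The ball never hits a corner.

Final position: (20/3,0)
Wall sequence: BLTBTB

1. t=2/3 → B at (4/3,0); v=(-1,3)
2. t=4/3 → L at (0,4); v=(1,3)
3. t=2/3 → T at (2/3,6); v=(1,-3)
4. t=2 → B at (8/3,0); v=(1,3)
5. t=2 → T at (14/3,6); v=(1,-3)
6. t=2 → B at (20/3,0); v=(1,3)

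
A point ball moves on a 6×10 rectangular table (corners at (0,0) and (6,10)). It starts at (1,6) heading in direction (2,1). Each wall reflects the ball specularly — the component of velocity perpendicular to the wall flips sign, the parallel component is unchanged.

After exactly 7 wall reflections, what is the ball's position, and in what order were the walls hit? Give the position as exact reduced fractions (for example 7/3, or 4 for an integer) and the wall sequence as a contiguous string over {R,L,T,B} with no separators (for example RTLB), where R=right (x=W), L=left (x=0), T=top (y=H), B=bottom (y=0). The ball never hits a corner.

Final position: (6,1/2)
Wall sequence: RTLRLBR

1. t=5/2 → R at (6,17/2); v=(-2,1)
2. t=3/2 → T at (3,10); v=(-2,-1)
3. t=3/2 → L at (0,17/2); v=(2,-1)
4. t=3 → R at (6,11/2); v=(-2,-1)
5. t=3 → L at (0,5/2); v=(2,-1)
6. t=5/2 → B at (5,0); v=(2,1)
7. t=1/2 → R at (6,1/2); v=(-2,1)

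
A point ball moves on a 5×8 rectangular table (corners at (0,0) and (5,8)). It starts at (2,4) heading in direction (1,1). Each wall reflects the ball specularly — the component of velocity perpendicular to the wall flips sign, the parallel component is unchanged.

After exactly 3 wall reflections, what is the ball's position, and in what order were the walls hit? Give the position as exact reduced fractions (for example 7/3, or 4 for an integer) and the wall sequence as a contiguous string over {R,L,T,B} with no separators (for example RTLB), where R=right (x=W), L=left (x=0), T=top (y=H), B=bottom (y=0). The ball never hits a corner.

1. t=3 → R at (5,7); v=(-1,1)
2. t=1 → T at (4,8); v=(-1,-1)
3. t=4 → L at (0,4); v=(1,-1)

Final position: (0,4)
Wall sequence: RTL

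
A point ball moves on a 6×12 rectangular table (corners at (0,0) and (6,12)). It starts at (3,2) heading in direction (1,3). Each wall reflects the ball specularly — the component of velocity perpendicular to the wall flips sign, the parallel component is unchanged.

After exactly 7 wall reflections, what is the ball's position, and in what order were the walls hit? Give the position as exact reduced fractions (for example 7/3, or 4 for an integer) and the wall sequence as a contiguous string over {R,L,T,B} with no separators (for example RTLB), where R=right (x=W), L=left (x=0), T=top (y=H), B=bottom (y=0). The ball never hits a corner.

1. t=3 → R at (6,11); v=(-1,3)
2. t=1/3 → T at (17/3,12); v=(-1,-3)
3. t=4 → B at (5/3,0); v=(-1,3)
4. t=5/3 → L at (0,5); v=(1,3)
5. t=7/3 → T at (7/3,12); v=(1,-3)
6. t=11/3 → R at (6,1); v=(-1,-3)
7. t=1/3 → B at (17/3,0); v=(-1,3)

Final position: (17/3,0)
Wall sequence: RTBLTRB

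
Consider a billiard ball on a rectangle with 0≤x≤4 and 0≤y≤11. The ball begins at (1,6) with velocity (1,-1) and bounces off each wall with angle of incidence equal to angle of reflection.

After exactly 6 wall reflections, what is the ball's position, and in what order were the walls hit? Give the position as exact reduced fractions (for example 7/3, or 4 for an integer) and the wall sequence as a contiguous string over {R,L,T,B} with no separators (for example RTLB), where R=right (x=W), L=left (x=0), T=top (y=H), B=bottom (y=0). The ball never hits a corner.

1. t=3 → R at (4,3); v=(-1,-1)
2. t=3 → B at (1,0); v=(-1,1)
3. t=1 → L at (0,1); v=(1,1)
4. t=4 → R at (4,5); v=(-1,1)
5. t=4 → L at (0,9); v=(1,1)
6. t=2 → T at (2,11); v=(1,-1)

Final position: (2,11)
Wall sequence: RBLRLT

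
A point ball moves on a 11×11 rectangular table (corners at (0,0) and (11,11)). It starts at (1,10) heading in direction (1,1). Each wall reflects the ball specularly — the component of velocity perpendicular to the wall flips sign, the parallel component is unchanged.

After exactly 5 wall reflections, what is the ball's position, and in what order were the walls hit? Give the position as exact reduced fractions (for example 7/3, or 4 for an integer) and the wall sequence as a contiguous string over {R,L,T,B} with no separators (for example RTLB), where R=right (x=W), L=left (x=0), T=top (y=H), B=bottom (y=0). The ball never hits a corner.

Final position: (2,11)
Wall sequence: TRBLT

1. t=1 → T at (2,11); v=(1,-1)
2. t=9 → R at (11,2); v=(-1,-1)
3. t=2 → B at (9,0); v=(-1,1)
4. t=9 → L at (0,9); v=(1,1)
5. t=2 → T at (2,11); v=(1,-1)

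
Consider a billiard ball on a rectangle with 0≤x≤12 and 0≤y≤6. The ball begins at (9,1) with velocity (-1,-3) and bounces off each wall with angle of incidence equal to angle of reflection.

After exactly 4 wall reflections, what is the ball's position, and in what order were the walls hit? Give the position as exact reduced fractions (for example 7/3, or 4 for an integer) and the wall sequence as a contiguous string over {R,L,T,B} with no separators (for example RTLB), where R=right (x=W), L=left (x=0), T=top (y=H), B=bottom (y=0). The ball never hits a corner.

1. t=1/3 → B at (26/3,0); v=(-1,3)
2. t=2 → T at (20/3,6); v=(-1,-3)
3. t=2 → B at (14/3,0); v=(-1,3)
4. t=2 → T at (8/3,6); v=(-1,-3)

Final position: (8/3,6)
Wall sequence: BTBT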